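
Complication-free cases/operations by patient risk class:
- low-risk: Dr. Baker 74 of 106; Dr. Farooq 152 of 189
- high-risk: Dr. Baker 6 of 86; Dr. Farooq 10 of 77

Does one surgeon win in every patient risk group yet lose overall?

Low-risk: Dr. Baker 74/106 = 69.8%, Dr. Farooq 152/189 = 80.4% → Dr. Farooq
High-risk: Dr. Baker 6/86 = 7.0%, Dr. Farooq 10/77 = 13.0% → Dr. Farooq
Overall: Dr. Baker 80/192 = 41.7%, Dr. Farooq 162/266 = 60.9% → Dr. Farooq
Dr. Farooq wins overall and in every patient risk group — no reversal.

No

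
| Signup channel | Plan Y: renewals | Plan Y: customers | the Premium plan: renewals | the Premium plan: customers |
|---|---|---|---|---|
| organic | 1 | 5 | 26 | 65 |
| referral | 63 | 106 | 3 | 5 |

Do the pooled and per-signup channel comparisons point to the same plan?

No

Organic: Plan Y 1/5 = 20.0%, the Premium plan 26/65 = 40.0% → the Premium plan
Referral: Plan Y 63/106 = 59.4%, the Premium plan 3/5 = 60.0% → the Premium plan
Overall: Plan Y 64/111 = 57.7%, the Premium plan 29/70 = 41.4% → Plan Y
The Premium plan wins each signup group but Plan Y wins overall — the comparison reverses. The Premium plan's customers skew toward organic, which has a lower base rate.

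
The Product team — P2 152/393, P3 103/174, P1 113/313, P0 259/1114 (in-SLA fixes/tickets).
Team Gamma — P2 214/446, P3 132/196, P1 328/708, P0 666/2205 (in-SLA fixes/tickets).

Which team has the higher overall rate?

P2: the Product team 152/393 = 38.7%, Team Gamma 214/446 = 48.0% → Team Gamma
P3: the Product team 103/174 = 59.2%, Team Gamma 132/196 = 67.3% → Team Gamma
P1: the Product team 113/313 = 36.1%, Team Gamma 328/708 = 46.3% → Team Gamma
P0: the Product team 259/1114 = 23.2%, Team Gamma 666/2205 = 30.2% → Team Gamma
Overall: the Product team 627/1994 = 31.4%, Team Gamma 1340/3555 = 37.7% → Team Gamma

Team Gamma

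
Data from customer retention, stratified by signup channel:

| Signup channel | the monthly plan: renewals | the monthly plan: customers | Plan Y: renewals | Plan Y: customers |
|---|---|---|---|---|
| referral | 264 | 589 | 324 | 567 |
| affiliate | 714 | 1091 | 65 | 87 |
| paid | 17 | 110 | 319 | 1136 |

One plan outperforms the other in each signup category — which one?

Plan Y

Referral: the monthly plan 264/589 = 44.8%, Plan Y 324/567 = 57.1% → Plan Y
Affiliate: the monthly plan 714/1091 = 65.4%, Plan Y 65/87 = 74.7% → Plan Y
Paid: the monthly plan 17/110 = 15.5%, Plan Y 319/1136 = 28.1% → Plan Y
Plan Y has the higher rate in all 3 groups.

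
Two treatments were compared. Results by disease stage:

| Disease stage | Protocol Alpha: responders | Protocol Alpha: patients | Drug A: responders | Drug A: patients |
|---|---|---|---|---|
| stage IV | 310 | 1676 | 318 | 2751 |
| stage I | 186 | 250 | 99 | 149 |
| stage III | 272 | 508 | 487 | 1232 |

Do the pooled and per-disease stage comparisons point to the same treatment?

Stage IV: Protocol Alpha 310/1676 = 18.5%, Drug A 318/2751 = 11.6% → Protocol Alpha
Stage I: Protocol Alpha 186/250 = 74.4%, Drug A 99/149 = 66.4% → Protocol Alpha
Stage III: Protocol Alpha 272/508 = 53.5%, Drug A 487/1232 = 39.5% → Protocol Alpha
Overall: Protocol Alpha 768/2434 = 31.6%, Drug A 904/4132 = 21.9% → Protocol Alpha
Protocol Alpha wins overall and in every disease group — no reversal.

Yes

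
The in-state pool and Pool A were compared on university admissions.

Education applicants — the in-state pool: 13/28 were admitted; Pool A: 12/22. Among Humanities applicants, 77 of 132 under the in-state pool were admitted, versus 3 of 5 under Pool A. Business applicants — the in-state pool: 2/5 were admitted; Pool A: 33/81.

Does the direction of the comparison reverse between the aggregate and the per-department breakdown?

Education: the in-state pool 13/28 = 46.4%, Pool A 12/22 = 54.5% → Pool A
Humanities: the in-state pool 77/132 = 58.3%, Pool A 3/5 = 60.0% → Pool A
Business: the in-state pool 2/5 = 40.0%, Pool A 33/81 = 40.7% → Pool A
Overall: the in-state pool 92/165 = 55.8%, Pool A 48/108 = 44.4% → the in-state pool
Pool A wins each department group but the in-state pool wins overall — the comparison reverses. Pool A's applicants skew toward Business, which has a lower base rate.

Yes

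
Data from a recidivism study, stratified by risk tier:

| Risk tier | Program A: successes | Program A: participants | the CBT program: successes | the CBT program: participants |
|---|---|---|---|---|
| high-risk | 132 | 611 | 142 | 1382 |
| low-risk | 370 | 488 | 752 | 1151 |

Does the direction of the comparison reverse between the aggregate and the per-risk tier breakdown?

No

High-risk: Program A 132/611 = 21.6%, the CBT program 142/1382 = 10.3% → Program A
Low-risk: Program A 370/488 = 75.8%, the CBT program 752/1151 = 65.3% → Program A
Overall: Program A 502/1099 = 45.7%, the CBT program 894/2533 = 35.3% → Program A
Program A wins overall and in every risk group — no reversal.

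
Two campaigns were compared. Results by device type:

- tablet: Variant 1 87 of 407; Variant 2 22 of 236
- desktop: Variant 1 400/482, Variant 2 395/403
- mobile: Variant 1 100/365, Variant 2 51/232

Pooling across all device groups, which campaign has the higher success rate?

Variant 2

Tablet: Variant 1 87/407 = 21.4%, Variant 2 22/236 = 9.3% → Variant 1
Desktop: Variant 1 400/482 = 83.0%, Variant 2 395/403 = 98.0% → Variant 2
Mobile: Variant 1 100/365 = 27.4%, Variant 2 51/232 = 22.0% → Variant 1
Overall: Variant 1 587/1254 = 46.8%, Variant 2 468/871 = 53.7% → Variant 2
(Neither sweeps every device group, but Variant 2 has the higher pooled rate.)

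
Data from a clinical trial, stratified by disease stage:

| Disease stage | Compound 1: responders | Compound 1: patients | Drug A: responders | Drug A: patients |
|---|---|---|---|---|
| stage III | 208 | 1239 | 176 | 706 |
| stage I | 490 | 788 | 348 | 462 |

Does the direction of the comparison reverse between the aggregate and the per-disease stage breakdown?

Stage III: Compound 1 208/1239 = 16.8%, Drug A 176/706 = 24.9% → Drug A
Stage I: Compound 1 490/788 = 62.2%, Drug A 348/462 = 75.3% → Drug A
Overall: Compound 1 698/2027 = 34.4%, Drug A 524/1168 = 44.9% → Drug A
Drug A wins overall and in every disease group — no reversal.

No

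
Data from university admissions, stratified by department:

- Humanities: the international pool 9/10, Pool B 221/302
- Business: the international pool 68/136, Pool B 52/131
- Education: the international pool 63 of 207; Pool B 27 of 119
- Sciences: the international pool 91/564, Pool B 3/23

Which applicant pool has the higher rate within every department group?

the international pool

Humanities: the international pool 9/10 = 90.0%, Pool B 221/302 = 73.2% → the international pool
Business: the international pool 68/136 = 50.0%, Pool B 52/131 = 39.7% → the international pool
Education: the international pool 63/207 = 30.4%, Pool B 27/119 = 22.7% → the international pool
Sciences: the international pool 91/564 = 16.1%, Pool B 3/23 = 13.0% → the international pool
The international pool has the higher rate in all 4 groups.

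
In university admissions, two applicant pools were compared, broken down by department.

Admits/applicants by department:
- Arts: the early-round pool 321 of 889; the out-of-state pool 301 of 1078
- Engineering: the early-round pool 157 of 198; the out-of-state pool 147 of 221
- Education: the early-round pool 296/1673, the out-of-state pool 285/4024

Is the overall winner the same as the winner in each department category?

Arts: the early-round pool 321/889 = 36.1%, the out-of-state pool 301/1078 = 27.9% → the early-round pool
Engineering: the early-round pool 157/198 = 79.3%, the out-of-state pool 147/221 = 66.5% → the early-round pool
Education: the early-round pool 296/1673 = 17.7%, the out-of-state pool 285/4024 = 7.1% → the early-round pool
Overall: the early-round pool 774/2760 = 28.0%, the out-of-state pool 733/5323 = 13.8% → the early-round pool
The early-round pool wins overall and in every department group — no reversal.

Yes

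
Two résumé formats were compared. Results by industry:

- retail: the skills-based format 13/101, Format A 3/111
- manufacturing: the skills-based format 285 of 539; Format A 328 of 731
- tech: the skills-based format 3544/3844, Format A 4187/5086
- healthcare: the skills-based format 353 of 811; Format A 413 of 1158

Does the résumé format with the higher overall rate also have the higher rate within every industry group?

Yes

Retail: the skills-based format 13/101 = 12.9%, Format A 3/111 = 2.7% → the skills-based format
Manufacturing: the skills-based format 285/539 = 52.9%, Format A 328/731 = 44.9% → the skills-based format
Tech: the skills-based format 3544/3844 = 92.2%, Format A 4187/5086 = 82.3% → the skills-based format
Healthcare: the skills-based format 353/811 = 43.5%, Format A 413/1158 = 35.7% → the skills-based format
Overall: the skills-based format 4195/5295 = 79.2%, Format A 4931/7086 = 69.6% → the skills-based format
The skills-based format wins overall and in every industry group — no reversal.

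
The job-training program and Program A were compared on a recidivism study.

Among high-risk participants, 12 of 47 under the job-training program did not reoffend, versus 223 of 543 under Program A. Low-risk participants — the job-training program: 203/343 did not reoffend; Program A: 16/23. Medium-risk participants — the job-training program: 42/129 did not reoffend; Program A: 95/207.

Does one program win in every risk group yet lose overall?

Yes

High-risk: the job-training program 12/47 = 25.5%, Program A 223/543 = 41.1% → Program A
Low-risk: the job-training program 203/343 = 59.2%, Program A 16/23 = 69.6% → Program A
Medium-risk: the job-training program 42/129 = 32.6%, Program A 95/207 = 45.9% → Program A
Overall: the job-training program 257/519 = 49.5%, Program A 334/773 = 43.2% → the job-training program
Program A wins each risk group but the job-training program wins overall — the comparison reverses. Program A's participants skew toward high-risk, which has a lower base rate.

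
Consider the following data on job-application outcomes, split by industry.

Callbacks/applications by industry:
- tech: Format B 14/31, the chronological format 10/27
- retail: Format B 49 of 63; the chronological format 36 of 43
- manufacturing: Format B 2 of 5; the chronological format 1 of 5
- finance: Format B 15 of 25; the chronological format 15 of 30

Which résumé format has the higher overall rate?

Format B

Tech: Format B 14/31 = 45.2%, the chronological format 10/27 = 37.0% → Format B
Retail: Format B 49/63 = 77.8%, the chronological format 36/43 = 83.7% → the chronological format
Manufacturing: Format B 2/5 = 40.0%, the chronological format 1/5 = 20.0% → Format B
Finance: Format B 15/25 = 60.0%, the chronological format 15/30 = 50.0% → Format B
Overall: Format B 80/124 = 64.5%, the chronological format 62/105 = 59.0% → Format B
(Neither sweeps every industry group, but Format B has the higher pooled rate.)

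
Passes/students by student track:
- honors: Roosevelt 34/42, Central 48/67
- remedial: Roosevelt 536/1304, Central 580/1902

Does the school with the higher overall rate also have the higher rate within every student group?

Yes

Honors: Roosevelt 34/42 = 81.0%, Central 48/67 = 71.6% → Roosevelt
Remedial: Roosevelt 536/1304 = 41.1%, Central 580/1902 = 30.5% → Roosevelt
Overall: Roosevelt 570/1346 = 42.3%, Central 628/1969 = 31.9% → Roosevelt
Roosevelt wins overall and in every student group — no reversal.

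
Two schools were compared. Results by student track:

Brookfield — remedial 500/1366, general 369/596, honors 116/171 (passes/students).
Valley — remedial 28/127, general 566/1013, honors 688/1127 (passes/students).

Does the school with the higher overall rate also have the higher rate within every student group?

Remedial: Brookfield 500/1366 = 36.6%, Valley 28/127 = 22.0% → Brookfield
General: Brookfield 369/596 = 61.9%, Valley 566/1013 = 55.9% → Brookfield
Honors: Brookfield 116/171 = 67.8%, Valley 688/1127 = 61.0% → Brookfield
Overall: Brookfield 985/2133 = 46.2%, Valley 1282/2267 = 56.6% → Valley
Brookfield wins each student group but Valley wins overall — the comparison reverses. Brookfield's students skew toward remedial, which has a lower base rate.

No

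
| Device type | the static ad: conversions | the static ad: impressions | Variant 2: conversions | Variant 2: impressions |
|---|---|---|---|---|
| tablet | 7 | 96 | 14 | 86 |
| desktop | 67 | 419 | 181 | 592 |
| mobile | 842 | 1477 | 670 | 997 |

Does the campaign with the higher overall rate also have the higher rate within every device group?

Tablet: the static ad 7/96 = 7.3%, Variant 2 14/86 = 16.3% → Variant 2
Desktop: the static ad 67/419 = 16.0%, Variant 2 181/592 = 30.6% → Variant 2
Mobile: the static ad 842/1477 = 57.0%, Variant 2 670/997 = 67.2% → Variant 2
Overall: the static ad 916/1992 = 46.0%, Variant 2 865/1675 = 51.6% → Variant 2
Variant 2 wins overall and in every device group — no reversal.

Yes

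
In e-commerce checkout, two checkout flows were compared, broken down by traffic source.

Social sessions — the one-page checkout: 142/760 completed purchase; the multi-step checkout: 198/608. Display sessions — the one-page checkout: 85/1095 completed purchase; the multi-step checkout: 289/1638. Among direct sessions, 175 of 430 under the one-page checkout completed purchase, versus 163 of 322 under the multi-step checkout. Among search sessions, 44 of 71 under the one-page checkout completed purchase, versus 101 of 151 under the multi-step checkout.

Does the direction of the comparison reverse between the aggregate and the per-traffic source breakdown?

Social: the one-page checkout 142/760 = 18.7%, the multi-step checkout 198/608 = 32.6% → the multi-step checkout
Display: the one-page checkout 85/1095 = 7.8%, the multi-step checkout 289/1638 = 17.6% → the multi-step checkout
Direct: the one-page checkout 175/430 = 40.7%, the multi-step checkout 163/322 = 50.6% → the multi-step checkout
Search: the one-page checkout 44/71 = 62.0%, the multi-step checkout 101/151 = 66.9% → the multi-step checkout
Overall: the one-page checkout 446/2356 = 18.9%, the multi-step checkout 751/2719 = 27.6% → the multi-step checkout
The multi-step checkout wins overall and in every traffic group — no reversal.

No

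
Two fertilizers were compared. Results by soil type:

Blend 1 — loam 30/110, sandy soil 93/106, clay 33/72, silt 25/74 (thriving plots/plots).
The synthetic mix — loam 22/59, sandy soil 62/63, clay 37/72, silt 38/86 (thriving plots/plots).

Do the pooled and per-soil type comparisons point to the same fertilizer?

Yes

Loam: Blend 1 30/110 = 27.3%, the synthetic mix 22/59 = 37.3% → the synthetic mix
Sandy soil: Blend 1 93/106 = 87.7%, the synthetic mix 62/63 = 98.4% → the synthetic mix
Clay: Blend 1 33/72 = 45.8%, the synthetic mix 37/72 = 51.4% → the synthetic mix
Silt: Blend 1 25/74 = 33.8%, the synthetic mix 38/86 = 44.2% → the synthetic mix
Overall: Blend 1 181/362 = 50.0%, the synthetic mix 159/280 = 56.8% → the synthetic mix
The synthetic mix wins overall and in every soil group — no reversal.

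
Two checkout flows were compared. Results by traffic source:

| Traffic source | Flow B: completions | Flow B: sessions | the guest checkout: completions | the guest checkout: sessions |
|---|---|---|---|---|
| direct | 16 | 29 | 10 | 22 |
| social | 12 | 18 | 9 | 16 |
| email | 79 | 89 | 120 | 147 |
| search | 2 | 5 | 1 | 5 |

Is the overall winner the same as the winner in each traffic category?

Yes

Direct: Flow B 16/29 = 55.2%, the guest checkout 10/22 = 45.5% → Flow B
Social: Flow B 12/18 = 66.7%, the guest checkout 9/16 = 56.2% → Flow B
Email: Flow B 79/89 = 88.8%, the guest checkout 120/147 = 81.6% → Flow B
Search: Flow B 2/5 = 40.0%, the guest checkout 1/5 = 20.0% → Flow B
Overall: Flow B 109/141 = 77.3%, the guest checkout 140/190 = 73.7% → Flow B
Flow B wins overall and in every traffic group — no reversal.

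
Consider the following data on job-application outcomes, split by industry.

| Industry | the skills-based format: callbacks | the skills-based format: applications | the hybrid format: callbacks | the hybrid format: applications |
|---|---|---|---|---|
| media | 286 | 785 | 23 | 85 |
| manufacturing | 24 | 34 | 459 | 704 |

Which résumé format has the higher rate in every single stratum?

the skills-based format

Media: the skills-based format 286/785 = 36.4%, the hybrid format 23/85 = 27.1% → the skills-based format
Manufacturing: the skills-based format 24/34 = 70.6%, the hybrid format 459/704 = 65.2% → the skills-based format
The skills-based format has the higher rate in both groups.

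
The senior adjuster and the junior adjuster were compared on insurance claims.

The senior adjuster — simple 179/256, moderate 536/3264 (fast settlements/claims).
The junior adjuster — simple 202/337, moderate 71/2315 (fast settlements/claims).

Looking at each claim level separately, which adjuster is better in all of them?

Simple: the senior adjuster 179/256 = 69.9%, the junior adjuster 202/337 = 59.9% → the senior adjuster
Moderate: the senior adjuster 536/3264 = 16.4%, the junior adjuster 71/2315 = 3.1% → the senior adjuster
The senior adjuster has the higher rate in both groups.

the senior adjuster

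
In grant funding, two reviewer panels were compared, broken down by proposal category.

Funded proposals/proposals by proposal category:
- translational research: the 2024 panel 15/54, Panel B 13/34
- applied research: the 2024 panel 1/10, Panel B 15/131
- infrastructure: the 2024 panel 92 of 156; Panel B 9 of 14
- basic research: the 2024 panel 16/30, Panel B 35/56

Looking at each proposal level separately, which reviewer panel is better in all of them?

Panel B

Translational research: the 2024 panel 15/54 = 27.8%, Panel B 13/34 = 38.2% → Panel B
Applied research: the 2024 panel 1/10 = 10.0%, Panel B 15/131 = 11.5% → Panel B
Infrastructure: the 2024 panel 92/156 = 59.0%, Panel B 9/14 = 64.3% → Panel B
Basic research: the 2024 panel 16/30 = 53.3%, Panel B 35/56 = 62.5% → Panel B
Panel B has the higher rate in all 4 groups.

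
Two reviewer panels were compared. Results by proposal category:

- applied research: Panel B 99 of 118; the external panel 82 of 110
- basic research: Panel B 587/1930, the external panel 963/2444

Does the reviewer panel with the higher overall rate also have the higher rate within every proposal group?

No

Applied research: Panel B 99/118 = 83.9%, the external panel 82/110 = 74.5% → Panel B
Basic research: Panel B 587/1930 = 30.4%, the external panel 963/2444 = 39.4% → the external panel
Overall: Panel B 686/2048 = 33.5%, the external panel 1045/2554 = 40.9% → the external panel
Neither sweeps: Panel B wins 1 of 2 groups, the external panel wins 1. The external panel wins overall but not every group — no Simpson reversal.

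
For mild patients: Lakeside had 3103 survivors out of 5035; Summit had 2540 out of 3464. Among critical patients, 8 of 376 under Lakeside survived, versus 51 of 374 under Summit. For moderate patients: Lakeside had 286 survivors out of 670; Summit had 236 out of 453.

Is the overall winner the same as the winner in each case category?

Mild: Lakeside 3103/5035 = 61.6%, Summit 2540/3464 = 73.3% → Summit
Critical: Lakeside 8/376 = 2.1%, Summit 51/374 = 13.6% → Summit
Moderate: Lakeside 286/670 = 42.7%, Summit 236/453 = 52.1% → Summit
Overall: Lakeside 3397/6081 = 55.9%, Summit 2827/4291 = 65.9% → Summit
Summit wins overall and in every case group — no reversal.

Yes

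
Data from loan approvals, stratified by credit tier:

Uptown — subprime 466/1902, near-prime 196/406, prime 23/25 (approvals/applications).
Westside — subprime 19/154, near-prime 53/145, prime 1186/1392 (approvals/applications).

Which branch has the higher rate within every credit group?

Subprime: Uptown 466/1902 = 24.5%, Westside 19/154 = 12.3% → Uptown
Near-prime: Uptown 196/406 = 48.3%, Westside 53/145 = 36.6% → Uptown
Prime: Uptown 23/25 = 92.0%, Westside 1186/1392 = 85.2% → Uptown
Uptown has the higher rate in all 3 groups.

Uptown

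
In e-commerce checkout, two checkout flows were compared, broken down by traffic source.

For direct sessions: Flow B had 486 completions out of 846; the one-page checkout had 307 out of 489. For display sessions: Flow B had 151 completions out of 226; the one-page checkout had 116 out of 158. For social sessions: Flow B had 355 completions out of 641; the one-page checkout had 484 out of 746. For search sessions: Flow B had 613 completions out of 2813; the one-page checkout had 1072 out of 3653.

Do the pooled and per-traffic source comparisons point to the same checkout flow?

Yes

Direct: Flow B 486/846 = 57.4%, the one-page checkout 307/489 = 62.8% → the one-page checkout
Display: Flow B 151/226 = 66.8%, the one-page checkout 116/158 = 73.4% → the one-page checkout
Social: Flow B 355/641 = 55.4%, the one-page checkout 484/746 = 64.9% → the one-page checkout
Search: Flow B 613/2813 = 21.8%, the one-page checkout 1072/3653 = 29.3% → the one-page checkout
Overall: Flow B 1605/4526 = 35.5%, the one-page checkout 1979/5046 = 39.2% → the one-page checkout
The one-page checkout wins overall and in every traffic group — no reversal.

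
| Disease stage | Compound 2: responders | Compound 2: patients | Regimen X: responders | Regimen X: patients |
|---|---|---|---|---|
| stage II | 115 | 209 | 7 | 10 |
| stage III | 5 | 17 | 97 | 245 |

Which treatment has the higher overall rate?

Compound 2

Stage II: Compound 2 115/209 = 55.0%, Regimen X 7/10 = 70.0% → Regimen X
Stage III: Compound 2 5/17 = 29.4%, Regimen X 97/245 = 39.6% → Regimen X
Overall: Compound 2 120/226 = 53.1%, Regimen X 104/255 = 40.8% → Compound 2
(Regimen X wins every disease group but Compound 2 wins overall — Regimen X's patients skew toward the low-rate stage III group.)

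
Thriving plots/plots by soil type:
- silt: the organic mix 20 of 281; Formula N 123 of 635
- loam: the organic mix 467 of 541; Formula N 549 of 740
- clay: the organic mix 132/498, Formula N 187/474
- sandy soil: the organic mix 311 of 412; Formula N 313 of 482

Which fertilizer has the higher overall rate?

Silt: the organic mix 20/281 = 7.1%, Formula N 123/635 = 19.4% → Formula N
Loam: the organic mix 467/541 = 86.3%, Formula N 549/740 = 74.2% → the organic mix
Clay: the organic mix 132/498 = 26.5%, Formula N 187/474 = 39.5% → Formula N
Sandy soil: the organic mix 311/412 = 75.5%, Formula N 313/482 = 64.9% → the organic mix
Overall: the organic mix 930/1732 = 53.7%, Formula N 1172/2331 = 50.3% → the organic mix
(Neither sweeps every soil group, but the organic mix has the higher pooled rate.)

the organic mix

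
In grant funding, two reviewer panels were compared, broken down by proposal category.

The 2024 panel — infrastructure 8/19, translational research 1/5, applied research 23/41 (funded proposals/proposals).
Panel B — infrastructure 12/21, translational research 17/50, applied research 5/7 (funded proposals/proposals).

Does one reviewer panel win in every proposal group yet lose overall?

Yes

Infrastructure: the 2024 panel 8/19 = 42.1%, Panel B 12/21 = 57.1% → Panel B
Translational research: the 2024 panel 1/5 = 20.0%, Panel B 17/50 = 34.0% → Panel B
Applied research: the 2024 panel 23/41 = 56.1%, Panel B 5/7 = 71.4% → Panel B
Overall: the 2024 panel 32/65 = 49.2%, Panel B 34/78 = 43.6% → the 2024 panel
Panel B wins each proposal group but the 2024 panel wins overall — the comparison reverses. Panel B's proposals skew toward translational research, which has a lower base rate.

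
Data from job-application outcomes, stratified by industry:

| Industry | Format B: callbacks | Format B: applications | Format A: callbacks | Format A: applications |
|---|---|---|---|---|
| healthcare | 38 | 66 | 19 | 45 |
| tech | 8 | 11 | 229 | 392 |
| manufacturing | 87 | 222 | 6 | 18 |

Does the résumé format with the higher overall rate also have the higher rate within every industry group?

No

Healthcare: Format B 38/66 = 57.6%, Format A 19/45 = 42.2% → Format B
Tech: Format B 8/11 = 72.7%, Format A 229/392 = 58.4% → Format B
Manufacturing: Format B 87/222 = 39.2%, Format A 6/18 = 33.3% → Format B
Overall: Format B 133/299 = 44.5%, Format A 254/455 = 55.8% → Format A
Format B wins each industry group but Format A wins overall — the comparison reverses. Format B's applications skew toward manufacturing, which has a lower base rate.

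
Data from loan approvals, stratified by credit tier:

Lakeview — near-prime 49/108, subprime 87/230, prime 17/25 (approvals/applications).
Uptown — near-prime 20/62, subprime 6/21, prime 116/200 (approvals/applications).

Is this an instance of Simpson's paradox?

Yes

Near-prime: Lakeview 49/108 = 45.4%, Uptown 20/62 = 32.3% → Lakeview
Subprime: Lakeview 87/230 = 37.8%, Uptown 6/21 = 28.6% → Lakeview
Prime: Lakeview 17/25 = 68.0%, Uptown 116/200 = 58.0% → Lakeview
Overall: Lakeview 153/363 = 42.1%, Uptown 142/283 = 50.2% → Uptown
Lakeview wins each credit group but Uptown wins overall — the comparison reverses. Lakeview's applications skew toward subprime, which has a lower base rate.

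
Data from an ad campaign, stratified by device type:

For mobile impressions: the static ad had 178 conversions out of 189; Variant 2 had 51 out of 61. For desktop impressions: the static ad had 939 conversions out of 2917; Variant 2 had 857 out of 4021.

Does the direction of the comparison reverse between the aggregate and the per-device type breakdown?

Mobile: the static ad 178/189 = 94.2%, Variant 2 51/61 = 83.6% → the static ad
Desktop: the static ad 939/2917 = 32.2%, Variant 2 857/4021 = 21.3% → the static ad
Overall: the static ad 1117/3106 = 36.0%, Variant 2 908/4082 = 22.2% → the static ad
The static ad wins overall and in every device group — no reversal.

No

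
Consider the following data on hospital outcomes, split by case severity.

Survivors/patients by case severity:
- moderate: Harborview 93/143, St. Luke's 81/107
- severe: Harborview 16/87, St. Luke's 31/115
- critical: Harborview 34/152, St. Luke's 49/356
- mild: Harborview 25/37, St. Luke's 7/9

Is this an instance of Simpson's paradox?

Moderate: Harborview 93/143 = 65.0%, St. Luke's 81/107 = 75.7% → St. Luke's
Severe: Harborview 16/87 = 18.4%, St. Luke's 31/115 = 27.0% → St. Luke's
Critical: Harborview 34/152 = 22.4%, St. Luke's 49/356 = 13.8% → Harborview
Mild: Harborview 25/37 = 67.6%, St. Luke's 7/9 = 77.8% → St. Luke's
Overall: Harborview 168/419 = 40.1%, St. Luke's 168/587 = 28.6% → Harborview
Neither sweeps: Harborview wins 1 of 4 groups, St. Luke's wins 3. Harborview wins overall but not every group — no Simpson reversal.

No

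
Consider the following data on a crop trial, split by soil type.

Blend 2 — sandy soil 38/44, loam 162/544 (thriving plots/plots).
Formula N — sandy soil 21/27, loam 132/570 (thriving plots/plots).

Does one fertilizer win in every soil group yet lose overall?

Sandy soil: Blend 2 38/44 = 86.4%, Formula N 21/27 = 77.8% → Blend 2
Loam: Blend 2 162/544 = 29.8%, Formula N 132/570 = 23.2% → Blend 2
Overall: Blend 2 200/588 = 34.0%, Formula N 153/597 = 25.6% → Blend 2
Blend 2 wins overall and in every soil group — no reversal.

No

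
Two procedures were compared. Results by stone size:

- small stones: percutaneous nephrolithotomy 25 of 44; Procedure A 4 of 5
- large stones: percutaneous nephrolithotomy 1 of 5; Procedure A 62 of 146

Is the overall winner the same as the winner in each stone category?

No

Small stones: percutaneous nephrolithotomy 25/44 = 56.8%, Procedure A 4/5 = 80.0% → Procedure A
Large stones: percutaneous nephrolithotomy 1/5 = 20.0%, Procedure A 62/146 = 42.5% → Procedure A
Overall: percutaneous nephrolithotomy 26/49 = 53.1%, Procedure A 66/151 = 43.7% → percutaneous nephrolithotomy
Procedure A wins each stone group but percutaneous nephrolithotomy wins overall — the comparison reverses. Procedure A's cases skew toward large stones, which has a lower base rate.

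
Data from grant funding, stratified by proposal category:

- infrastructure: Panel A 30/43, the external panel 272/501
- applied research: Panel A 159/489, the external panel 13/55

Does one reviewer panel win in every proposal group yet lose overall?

Yes

Infrastructure: Panel A 30/43 = 69.8%, the external panel 272/501 = 54.3% → Panel A
Applied research: Panel A 159/489 = 32.5%, the external panel 13/55 = 23.6% → Panel A
Overall: Panel A 189/532 = 35.5%, the external panel 285/556 = 51.3% → the external panel
Panel A wins each proposal group but the external panel wins overall — the comparison reverses. Panel A's proposals skew toward applied research, which has a lower base rate.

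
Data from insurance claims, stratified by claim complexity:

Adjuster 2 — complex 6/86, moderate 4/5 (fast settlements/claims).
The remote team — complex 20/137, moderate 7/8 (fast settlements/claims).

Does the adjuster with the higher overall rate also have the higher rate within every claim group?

Yes

Complex: Adjuster 2 6/86 = 7.0%, the remote team 20/137 = 14.6% → the remote team
Moderate: Adjuster 2 4/5 = 80.0%, the remote team 7/8 = 87.5% → the remote team
Overall: Adjuster 2 10/91 = 11.0%, the remote team 27/145 = 18.6% → the remote team
The remote team wins overall and in every claim group — no reversal.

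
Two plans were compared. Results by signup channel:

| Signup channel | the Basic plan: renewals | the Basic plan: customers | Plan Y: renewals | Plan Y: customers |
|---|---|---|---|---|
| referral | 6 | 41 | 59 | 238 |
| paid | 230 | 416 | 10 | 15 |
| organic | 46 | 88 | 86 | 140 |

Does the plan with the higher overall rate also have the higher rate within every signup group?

No

Referral: the Basic plan 6/41 = 14.6%, Plan Y 59/238 = 24.8% → Plan Y
Paid: the Basic plan 230/416 = 55.3%, Plan Y 10/15 = 66.7% → Plan Y
Organic: the Basic plan 46/88 = 52.3%, Plan Y 86/140 = 61.4% → Plan Y
Overall: the Basic plan 282/545 = 51.7%, Plan Y 155/393 = 39.4% → the Basic plan
Plan Y wins each signup group but the Basic plan wins overall — the comparison reverses. Plan Y's customers skew toward referral, which has a lower base rate.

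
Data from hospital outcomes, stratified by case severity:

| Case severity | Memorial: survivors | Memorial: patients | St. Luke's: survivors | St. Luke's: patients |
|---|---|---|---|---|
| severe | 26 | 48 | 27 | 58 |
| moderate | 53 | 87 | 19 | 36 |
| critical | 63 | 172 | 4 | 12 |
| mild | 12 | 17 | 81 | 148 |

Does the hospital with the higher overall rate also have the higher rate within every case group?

Severe: Memorial 26/48 = 54.2%, St. Luke's 27/58 = 46.6% → Memorial
Moderate: Memorial 53/87 = 60.9%, St. Luke's 19/36 = 52.8% → Memorial
Critical: Memorial 63/172 = 36.6%, St. Luke's 4/12 = 33.3% → Memorial
Mild: Memorial 12/17 = 70.6%, St. Luke's 81/148 = 54.7% → Memorial
Overall: Memorial 154/324 = 47.5%, St. Luke's 131/254 = 51.6% → St. Luke's
Memorial wins each case group but St. Luke's wins overall — the comparison reverses. Memorial's patients skew toward critical, which has a lower base rate.

No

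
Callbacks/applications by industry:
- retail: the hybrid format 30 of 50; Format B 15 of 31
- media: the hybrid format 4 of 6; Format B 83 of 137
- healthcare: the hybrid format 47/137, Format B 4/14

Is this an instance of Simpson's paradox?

Yes

Retail: the hybrid format 30/50 = 60.0%, Format B 15/31 = 48.4% → the hybrid format
Media: the hybrid format 4/6 = 66.7%, Format B 83/137 = 60.6% → the hybrid format
Healthcare: the hybrid format 47/137 = 34.3%, Format B 4/14 = 28.6% → the hybrid format
Overall: the hybrid format 81/193 = 42.0%, Format B 102/182 = 56.0% → Format B
The hybrid format wins each industry group but Format B wins overall — the comparison reverses. The hybrid format's applications skew toward healthcare, which has a lower base rate.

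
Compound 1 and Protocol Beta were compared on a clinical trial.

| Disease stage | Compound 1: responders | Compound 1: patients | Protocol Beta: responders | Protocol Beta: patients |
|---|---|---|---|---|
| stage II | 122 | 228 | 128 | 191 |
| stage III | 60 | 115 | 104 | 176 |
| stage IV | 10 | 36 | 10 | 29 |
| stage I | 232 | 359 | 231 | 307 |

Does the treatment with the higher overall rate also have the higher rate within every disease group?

Yes

Stage II: Compound 1 122/228 = 53.5%, Protocol Beta 128/191 = 67.0% → Protocol Beta
Stage III: Compound 1 60/115 = 52.2%, Protocol Beta 104/176 = 59.1% → Protocol Beta
Stage IV: Compound 1 10/36 = 27.8%, Protocol Beta 10/29 = 34.5% → Protocol Beta
Stage I: Compound 1 232/359 = 64.6%, Protocol Beta 231/307 = 75.2% → Protocol Beta
Overall: Compound 1 424/738 = 57.5%, Protocol Beta 473/703 = 67.3% → Protocol Beta
Protocol Beta wins overall and in every disease group — no reversal.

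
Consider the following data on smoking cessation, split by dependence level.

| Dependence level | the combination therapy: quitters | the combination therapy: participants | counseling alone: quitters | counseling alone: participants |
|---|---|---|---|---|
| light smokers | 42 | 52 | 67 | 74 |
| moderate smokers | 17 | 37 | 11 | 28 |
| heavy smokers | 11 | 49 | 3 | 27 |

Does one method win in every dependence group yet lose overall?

Light smokers: the combination therapy 42/52 = 80.8%, counseling alone 67/74 = 90.5% → counseling alone
Moderate smokers: the combination therapy 17/37 = 45.9%, counseling alone 11/28 = 39.3% → the combination therapy
Heavy smokers: the combination therapy 11/49 = 22.4%, counseling alone 3/27 = 11.1% → the combination therapy
Overall: the combination therapy 70/138 = 50.7%, counseling alone 81/129 = 62.8% → counseling alone
Neither sweeps: the combination therapy wins 2 of 3 groups, counseling alone wins 1. Counseling alone wins overall but not every group — no Simpson reversal.

No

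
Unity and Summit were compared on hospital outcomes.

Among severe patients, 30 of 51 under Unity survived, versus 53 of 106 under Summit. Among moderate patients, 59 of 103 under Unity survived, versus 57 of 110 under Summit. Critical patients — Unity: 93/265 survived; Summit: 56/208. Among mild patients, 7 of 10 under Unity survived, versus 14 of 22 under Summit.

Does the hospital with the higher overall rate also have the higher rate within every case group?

Severe: Unity 30/51 = 58.8%, Summit 53/106 = 50.0% → Unity
Moderate: Unity 59/103 = 57.3%, Summit 57/110 = 51.8% → Unity
Critical: Unity 93/265 = 35.1%, Summit 56/208 = 26.9% → Unity
Mild: Unity 7/10 = 70.0%, Summit 14/22 = 63.6% → Unity
Overall: Unity 189/429 = 44.1%, Summit 180/446 = 40.4% → Unity
Unity wins overall and in every case group — no reversal.

Yes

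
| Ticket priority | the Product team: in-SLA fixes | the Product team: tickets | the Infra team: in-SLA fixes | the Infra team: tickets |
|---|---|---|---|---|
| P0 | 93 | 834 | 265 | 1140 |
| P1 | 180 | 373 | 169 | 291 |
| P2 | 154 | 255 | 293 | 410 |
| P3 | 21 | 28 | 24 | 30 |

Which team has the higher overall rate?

the Infra team

P0: the Product team 93/834 = 11.2%, the Infra team 265/1140 = 23.2% → the Infra team
P1: the Product team 180/373 = 48.3%, the Infra team 169/291 = 58.1% → the Infra team
P2: the Product team 154/255 = 60.4%, the Infra team 293/410 = 71.5% → the Infra team
P3: the Product team 21/28 = 75.0%, the Infra team 24/30 = 80.0% → the Infra team
Overall: the Product team 448/1490 = 30.1%, the Infra team 751/1871 = 40.1% → the Infra team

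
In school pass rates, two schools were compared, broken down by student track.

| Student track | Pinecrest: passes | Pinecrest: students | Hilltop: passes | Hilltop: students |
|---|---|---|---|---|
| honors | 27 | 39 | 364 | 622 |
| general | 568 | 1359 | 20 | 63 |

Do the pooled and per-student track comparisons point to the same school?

No

Honors: Pinecrest 27/39 = 69.2%, Hilltop 364/622 = 58.5% → Pinecrest
General: Pinecrest 568/1359 = 41.8%, Hilltop 20/63 = 31.7% → Pinecrest
Overall: Pinecrest 595/1398 = 42.6%, Hilltop 384/685 = 56.1% → Hilltop
Pinecrest wins each student group but Hilltop wins overall — the comparison reverses. Pinecrest's students skew toward general, which has a lower base rate.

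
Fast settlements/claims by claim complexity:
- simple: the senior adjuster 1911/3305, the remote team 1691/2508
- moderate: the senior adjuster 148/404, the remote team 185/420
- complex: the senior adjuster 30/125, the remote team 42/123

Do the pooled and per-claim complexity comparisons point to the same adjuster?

Yes

Simple: the senior adjuster 1911/3305 = 57.8%, the remote team 1691/2508 = 67.4% → the remote team
Moderate: the senior adjuster 148/404 = 36.6%, the remote team 185/420 = 44.0% → the remote team
Complex: the senior adjuster 30/125 = 24.0%, the remote team 42/123 = 34.1% → the remote team
Overall: the senior adjuster 2089/3834 = 54.5%, the remote team 1918/3051 = 62.9% → the remote team
The remote team wins overall and in every claim group — no reversal.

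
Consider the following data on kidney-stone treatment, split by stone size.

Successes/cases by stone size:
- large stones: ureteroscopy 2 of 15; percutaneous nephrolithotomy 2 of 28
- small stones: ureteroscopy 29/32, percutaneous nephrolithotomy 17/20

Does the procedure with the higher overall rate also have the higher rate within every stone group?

Large stones: ureteroscopy 2/15 = 13.3%, percutaneous nephrolithotomy 2/28 = 7.1% → ureteroscopy
Small stones: ureteroscopy 29/32 = 90.6%, percutaneous nephrolithotomy 17/20 = 85.0% → ureteroscopy
Overall: ureteroscopy 31/47 = 66.0%, percutaneous nephrolithotomy 19/48 = 39.6% → ureteroscopy
Ureteroscopy wins overall and in every stone group — no reversal.

Yes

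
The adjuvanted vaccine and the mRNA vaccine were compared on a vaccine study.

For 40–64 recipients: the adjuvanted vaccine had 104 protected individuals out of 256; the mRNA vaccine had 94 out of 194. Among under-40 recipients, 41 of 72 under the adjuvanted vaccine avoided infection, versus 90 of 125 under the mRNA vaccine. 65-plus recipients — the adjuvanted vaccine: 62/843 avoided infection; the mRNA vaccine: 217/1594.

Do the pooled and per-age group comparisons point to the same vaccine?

40–64: the adjuvanted vaccine 104/256 = 40.6%, the mRNA vaccine 94/194 = 48.5% → the mRNA vaccine
Under-40: the adjuvanted vaccine 41/72 = 56.9%, the mRNA vaccine 90/125 = 72.0% → the mRNA vaccine
65-plus: the adjuvanted vaccine 62/843 = 7.4%, the mRNA vaccine 217/1594 = 13.6% → the mRNA vaccine
Overall: the adjuvanted vaccine 207/1171 = 17.7%, the mRNA vaccine 401/1913 = 21.0% → the mRNA vaccine
The mRNA vaccine wins overall and in every age group — no reversal.

Yes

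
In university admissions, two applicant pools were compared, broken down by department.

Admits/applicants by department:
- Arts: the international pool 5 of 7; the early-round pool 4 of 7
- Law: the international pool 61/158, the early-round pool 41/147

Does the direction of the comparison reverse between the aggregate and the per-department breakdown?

No

Arts: the international pool 5/7 = 71.4%, the early-round pool 4/7 = 57.1% → the international pool
Law: the international pool 61/158 = 38.6%, the early-round pool 41/147 = 27.9% → the international pool
Overall: the international pool 66/165 = 40.0%, the early-round pool 45/154 = 29.2% → the international pool
The international pool wins overall and in every department group — no reversal.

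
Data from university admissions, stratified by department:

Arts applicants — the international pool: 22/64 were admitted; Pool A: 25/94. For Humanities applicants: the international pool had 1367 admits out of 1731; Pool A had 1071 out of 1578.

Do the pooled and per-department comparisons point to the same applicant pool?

Yes

Arts: the international pool 22/64 = 34.4%, Pool A 25/94 = 26.6% → the international pool
Humanities: the international pool 1367/1731 = 79.0%, Pool A 1071/1578 = 67.9% → the international pool
Overall: the international pool 1389/1795 = 77.4%, Pool A 1096/1672 = 65.6% → the international pool
The international pool wins overall and in every department group — no reversal.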